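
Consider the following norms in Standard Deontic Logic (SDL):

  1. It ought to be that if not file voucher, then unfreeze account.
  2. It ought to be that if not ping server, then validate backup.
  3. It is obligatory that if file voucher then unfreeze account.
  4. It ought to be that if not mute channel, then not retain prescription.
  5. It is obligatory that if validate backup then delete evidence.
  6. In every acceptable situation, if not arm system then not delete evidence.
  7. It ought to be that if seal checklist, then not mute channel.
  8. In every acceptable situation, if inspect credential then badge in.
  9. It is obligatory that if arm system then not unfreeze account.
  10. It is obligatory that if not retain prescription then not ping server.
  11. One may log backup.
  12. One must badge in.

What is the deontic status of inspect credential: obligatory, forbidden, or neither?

Neither

Premise 8 is O(inspect_credential → badge_in); even if O(badge_in) held, inferring O(inspect_credential) would be affirming the consequent — invalid.
No premise or chain of K-axiom applications forces O(inspect_credential), and none forces O(¬inspect_credential). So inspect_credential is neither obligatory nor forbidden under these norms.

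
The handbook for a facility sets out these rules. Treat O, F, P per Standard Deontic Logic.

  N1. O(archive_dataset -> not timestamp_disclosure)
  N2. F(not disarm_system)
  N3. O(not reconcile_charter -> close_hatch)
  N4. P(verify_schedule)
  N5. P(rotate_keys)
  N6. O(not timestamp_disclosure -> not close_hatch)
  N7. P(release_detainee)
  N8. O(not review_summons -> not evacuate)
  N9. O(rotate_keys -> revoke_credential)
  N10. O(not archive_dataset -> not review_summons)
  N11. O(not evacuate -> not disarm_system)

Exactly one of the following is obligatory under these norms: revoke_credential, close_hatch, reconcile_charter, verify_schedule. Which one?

reconcile_charter

Premise 2, F(not disarm_system), is equivalent to O(disarm_system).
Premise 11 is O(not evacuate -> not disarm_system); contrapositively O(disarm_system -> evacuate). Since O(disarm_system) holds, K gives O(evacuate).
Premise 8 is O(not review_summons -> not evacuate); contrapositively O(evacuate -> review_summons). Since O(evacuate) holds, K gives O(review_summons).
Premise 10, O(not archive_dataset -> not review_summons), contraposes to O(review_summons -> archive_dataset); with O(review_summons) we get O(archive_dataset).
From O(archive_dataset) and premise 1, O(archive_dataset -> not timestamp_disclosure), we obtain O(not timestamp_disclosure).
From O(not timestamp_disclosure) and premise 6, O(not timestamp_disclosure -> not close_hatch), we obtain O(not close_hatch).
Premise 3, O(not reconcile_charter -> close_hatch), contraposes to O(not close_hatch -> reconcile_charter); with O(not close_hatch) we get O(reconcile_charter).
So O(reconcile_charter) holds — reconcile_charter is obligatory. None of the other listed options is made obligatory by any chain of premises.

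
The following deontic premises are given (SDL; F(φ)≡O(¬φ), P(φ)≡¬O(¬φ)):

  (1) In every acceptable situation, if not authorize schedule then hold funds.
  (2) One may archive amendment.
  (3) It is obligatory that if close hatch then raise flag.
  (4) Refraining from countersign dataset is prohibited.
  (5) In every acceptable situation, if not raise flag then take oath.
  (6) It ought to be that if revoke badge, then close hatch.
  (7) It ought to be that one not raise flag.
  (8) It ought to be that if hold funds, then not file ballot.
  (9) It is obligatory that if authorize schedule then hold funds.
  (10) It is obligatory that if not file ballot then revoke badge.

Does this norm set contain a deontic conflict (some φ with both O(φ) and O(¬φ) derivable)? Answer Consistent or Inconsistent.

Inconsistent

Premises 1 and 9 are O(¬authorize_schedule → hold_funds) and O(authorize_schedule → hold_funds); every ideal world satisfies ¬authorize_schedule or authorize_schedule, so in either case hold_funds holds — hence O(hold_funds).
Applying K to premise 8 (O(hold_funds → ¬file_ballot)) and O(hold_funds) yields O(¬file_ballot).
With premise 10, O(¬file_ballot → revoke_badge), the K-axiom yields O(revoke_badge).
Applying K to premise 6 (O(revoke_badge → close_hatch)) and O(revoke_badge) yields O(close_hatch).
With premise 3, O(close_hatch → raise_flag), the K-axiom yields O(raise_flag).
But premise 7 directly asserts O(¬raise_flag).
We now have both O(raise_flag) and O(¬raise_flag) — raise_flag is simultaneously obligatory and forbidden, violating the D-axiom.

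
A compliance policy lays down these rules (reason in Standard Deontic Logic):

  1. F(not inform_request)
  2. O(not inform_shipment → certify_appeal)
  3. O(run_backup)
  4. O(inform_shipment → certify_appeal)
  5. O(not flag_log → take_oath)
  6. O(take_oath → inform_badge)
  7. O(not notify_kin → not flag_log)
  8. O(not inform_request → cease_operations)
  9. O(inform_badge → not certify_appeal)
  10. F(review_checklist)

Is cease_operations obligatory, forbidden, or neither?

Premise 8 is O(not inform_request → cease_operations), but O(not inform_request) is not derivable from the premises, so it does not yield O(cease_operations).
No premise or chain of K-axiom applications forces O(cease_operations), and none forces O(not cease_operations). So cease_operations is neither obligatory nor forbidden under these norms.

Neither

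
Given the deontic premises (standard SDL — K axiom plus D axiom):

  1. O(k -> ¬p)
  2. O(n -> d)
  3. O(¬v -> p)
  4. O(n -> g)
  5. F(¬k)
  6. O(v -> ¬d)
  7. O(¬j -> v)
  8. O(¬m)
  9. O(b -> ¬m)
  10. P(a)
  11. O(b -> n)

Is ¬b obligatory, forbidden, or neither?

Premise 5, F(¬k), is equivalent to O(k).
Premise 1 is O(k -> ¬p); since O(k), deontic closure gives O(¬p).
Premise 3, O(¬v -> p), contraposes to O(¬p -> v); with O(¬p) we get O(v).
Applying K to premise 6 (O(v -> ¬d)) and O(v) yields O(¬d).
Premise 2 is O(n -> d); contrapositively O(¬d -> ¬n). Since O(¬d) holds, K gives O(¬n).
Premise 11 is O(b -> n); contrapositively O(¬n -> ¬b). Since O(¬n) holds, K gives O(¬b).
Premises 4, 7, 8, 9, 10 do not contribute to this derivation.
Hence ¬b is obligatory.

Obligatory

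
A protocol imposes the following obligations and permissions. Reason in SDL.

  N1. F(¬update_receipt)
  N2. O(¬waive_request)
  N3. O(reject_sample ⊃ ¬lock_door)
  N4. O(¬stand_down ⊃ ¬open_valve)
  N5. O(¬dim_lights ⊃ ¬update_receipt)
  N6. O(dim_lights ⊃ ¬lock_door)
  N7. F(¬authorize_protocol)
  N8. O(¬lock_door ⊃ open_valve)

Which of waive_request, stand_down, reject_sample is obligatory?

Premise 1, F(¬update_receipt), is equivalent to O(update_receipt).
Premise 5 is O(¬dim_lights ⊃ ¬update_receipt); contrapositively O(update_receipt ⊃ dim_lights). Since O(update_receipt) holds, K gives O(dim_lights).
Applying K to premise 6 (O(dim_lights ⊃ ¬lock_door)) and O(dim_lights) yields O(¬lock_door).
With premise 8, O(¬lock_door ⊃ open_valve), the K-axiom yields O(open_valve).
The contrapositive of premise 4 (O(¬stand_down ⊃ ¬open_valve)) is O(open_valve ⊃ stand_down), and O(open_valve) is already established, so O(stand_down).
So O(stand_down) holds — stand_down is obligatory. None of the other listed options is made obligatory by any chain of premises.

stand_down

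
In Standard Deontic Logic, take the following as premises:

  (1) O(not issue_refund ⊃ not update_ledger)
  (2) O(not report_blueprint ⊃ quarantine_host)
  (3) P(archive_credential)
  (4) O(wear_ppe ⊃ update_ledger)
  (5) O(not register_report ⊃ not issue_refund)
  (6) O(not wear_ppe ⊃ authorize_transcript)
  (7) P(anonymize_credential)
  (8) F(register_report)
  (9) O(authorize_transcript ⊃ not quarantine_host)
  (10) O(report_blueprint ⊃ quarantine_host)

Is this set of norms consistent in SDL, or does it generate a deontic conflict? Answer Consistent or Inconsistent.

Premises 2 and 10 cover both cases: O(not report_blueprint ⊃ quarantine_host) and O(report_blueprint ⊃ quarantine_host). Since not report_blueprint ∨ report_blueprint is a tautology, O(quarantine_host) follows.
Premise 9, O(authorize_transcript ⊃ not quarantine_host), contraposes to O(quarantine_host ⊃ not authorize_transcript); with O(quarantine_host) we get O(not authorize_transcript).
The contrapositive of premise 6 (O(not wear_ppe ⊃ authorize_transcript)) is O(not authorize_transcript ⊃ wear_ppe), and O(not authorize_transcript) is already established, so O(wear_ppe).
Applying K to premise 4 (O(wear_ppe ⊃ update_ledger)) and O(wear_ppe) yields O(update_ledger).
Premise 1, O(not issue_refund ⊃ not update_ledger), contraposes to O(update_ledger ⊃ issue_refund); with O(update_ledger) we get O(issue_refund).
The contrapositive of premise 5 (O(not register_report ⊃ not issue_refund)) is O(issue_refund ⊃ register_report), and O(issue_refund) is already established, so O(register_report).
Yet premise 8 is F(register_report), i.e. O(not register_report).
We now have both O(register_report) and O(not register_report) — register_report is simultaneously obligatory and forbidden, violating the D-axiom.

Inconsistent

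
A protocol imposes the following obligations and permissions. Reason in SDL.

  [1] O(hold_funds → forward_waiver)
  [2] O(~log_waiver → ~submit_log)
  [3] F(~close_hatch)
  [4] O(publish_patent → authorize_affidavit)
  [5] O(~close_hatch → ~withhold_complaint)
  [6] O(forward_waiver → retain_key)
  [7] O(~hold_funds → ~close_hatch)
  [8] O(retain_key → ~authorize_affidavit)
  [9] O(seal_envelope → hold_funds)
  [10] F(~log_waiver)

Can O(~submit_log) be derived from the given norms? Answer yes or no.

Premise 2 is O(~log_waiver → ~submit_log), but O(~log_waiver) is not derivable from the premises, so it does not yield O(~submit_log).
No other premise forces O(~submit_log). An ideal world satisfying every premise can still have ~submit_log false, so O(~submit_log) is not derivable.

No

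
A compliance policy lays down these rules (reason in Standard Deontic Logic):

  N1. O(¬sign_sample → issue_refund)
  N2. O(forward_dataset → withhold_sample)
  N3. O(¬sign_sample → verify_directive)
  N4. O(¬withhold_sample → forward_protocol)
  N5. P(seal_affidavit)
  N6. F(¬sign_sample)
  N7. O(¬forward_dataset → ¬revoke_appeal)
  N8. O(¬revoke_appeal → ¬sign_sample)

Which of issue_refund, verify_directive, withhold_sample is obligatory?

F(¬sign_sample) at premise 6 means O(sign_sample).
Premise 8, O(¬revoke_appeal → ¬sign_sample), contraposes to O(sign_sample → revoke_appeal); with O(sign_sample) we get O(revoke_appeal).
The contrapositive of premise 7 (O(¬forward_dataset → ¬revoke_appeal)) is O(revoke_appeal → forward_dataset), and O(revoke_appeal) is already established, so O(forward_dataset).
From O(forward_dataset) and premise 2, O(forward_dataset → withhold_sample), we obtain O(withhold_sample).
So O(withhold_sample) holds — withhold_sample is obligatory. None of the other listed options is made obligatory by any chain of premises.

withhold_sample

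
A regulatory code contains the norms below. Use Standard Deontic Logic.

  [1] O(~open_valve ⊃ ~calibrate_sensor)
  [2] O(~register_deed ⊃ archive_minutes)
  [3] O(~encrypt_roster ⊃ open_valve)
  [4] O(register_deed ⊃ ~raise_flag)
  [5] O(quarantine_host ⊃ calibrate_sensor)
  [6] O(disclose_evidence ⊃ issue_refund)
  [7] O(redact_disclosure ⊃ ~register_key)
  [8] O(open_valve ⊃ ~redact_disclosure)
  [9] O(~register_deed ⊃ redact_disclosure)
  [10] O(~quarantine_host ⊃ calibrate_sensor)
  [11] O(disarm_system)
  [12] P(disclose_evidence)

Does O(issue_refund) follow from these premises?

Premise 6 is O(disclose_evidence ⊃ issue_refund), but O(disclose_evidence) is not derivable from the premises (the permission P(disclose_evidence) asserts only ~O(~disclose_evidence), not O(disclose_evidence)), so it does not yield O(issue_refund).
No other premise forces O(issue_refund). An ideal world satisfying every premise can still have issue_refund false, so O(issue_refund) is not derivable.

No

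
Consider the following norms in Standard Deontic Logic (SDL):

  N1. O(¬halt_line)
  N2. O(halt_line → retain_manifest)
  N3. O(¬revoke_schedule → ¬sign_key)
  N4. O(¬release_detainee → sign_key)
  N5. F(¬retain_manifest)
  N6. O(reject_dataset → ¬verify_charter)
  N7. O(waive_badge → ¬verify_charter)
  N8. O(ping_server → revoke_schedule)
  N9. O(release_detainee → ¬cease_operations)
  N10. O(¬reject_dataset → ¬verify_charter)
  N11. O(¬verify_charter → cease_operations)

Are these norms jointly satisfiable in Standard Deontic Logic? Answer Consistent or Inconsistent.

Consistent

Premise 2 is O(halt_line → retain_manifest); even if O(retain_manifest) held, inferring O(halt_line) would be affirming the consequent — invalid.
So O(halt_line) is not derivable, and the apparent clash with O(¬halt_line) does not arise.
A world satisfying every obligation exists (e.g. cease_operations=true, halt_line=false, ping_server=false, reject_dataset=false, release_detainee=false, retain_manifest=true, revoke_schedule=true, sign_key=true, verify_charter=false, waive_badge=false); no atom is both obligatory and forbidden, so the set is consistent.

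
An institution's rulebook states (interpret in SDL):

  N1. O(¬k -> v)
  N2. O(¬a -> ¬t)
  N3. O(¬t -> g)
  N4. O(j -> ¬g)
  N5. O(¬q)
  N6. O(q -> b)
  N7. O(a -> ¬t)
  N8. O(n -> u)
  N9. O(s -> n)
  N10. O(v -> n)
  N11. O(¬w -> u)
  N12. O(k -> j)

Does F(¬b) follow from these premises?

Premise 6 is O(q -> b), but O(q) is not derivable from the premises, so it does not yield O(b).
No other premise forces O(b). An ideal world satisfying every premise can still have ¬b true, so F(¬b) is not derivable.

No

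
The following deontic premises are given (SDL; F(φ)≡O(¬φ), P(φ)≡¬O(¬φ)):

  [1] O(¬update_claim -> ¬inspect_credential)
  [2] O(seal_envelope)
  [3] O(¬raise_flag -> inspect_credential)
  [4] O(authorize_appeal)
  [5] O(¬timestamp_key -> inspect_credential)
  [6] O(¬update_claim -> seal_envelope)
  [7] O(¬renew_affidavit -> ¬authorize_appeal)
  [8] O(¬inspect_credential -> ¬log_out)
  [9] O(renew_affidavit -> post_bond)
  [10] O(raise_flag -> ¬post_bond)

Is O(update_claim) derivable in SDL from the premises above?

Yes

Premise 4 gives O(authorize_appeal).
Premise 7 is O(¬renew_affidavit -> ¬authorize_appeal); contrapositively O(authorize_appeal -> renew_affidavit). Since O(authorize_appeal) holds, K gives O(renew_affidavit).
Premise 9 is O(renew_affidavit -> post_bond); since O(renew_affidavit), deontic closure gives O(post_bond).
Premise 10, O(raise_flag -> ¬post_bond), contraposes to O(post_bond -> ¬raise_flag); with O(post_bond) we get O(¬raise_flag).
From O(¬raise_flag) and premise 3, O(¬raise_flag -> inspect_credential), we obtain O(inspect_credential).
The contrapositive of premise 1 (O(¬update_claim -> ¬inspect_credential)) is O(inspect_credential -> update_claim), and O(inspect_credential) is already established, so O(update_claim).
Premises 2, 5, 6, 8 do not contribute to this derivation.
So O(update_claim) follows.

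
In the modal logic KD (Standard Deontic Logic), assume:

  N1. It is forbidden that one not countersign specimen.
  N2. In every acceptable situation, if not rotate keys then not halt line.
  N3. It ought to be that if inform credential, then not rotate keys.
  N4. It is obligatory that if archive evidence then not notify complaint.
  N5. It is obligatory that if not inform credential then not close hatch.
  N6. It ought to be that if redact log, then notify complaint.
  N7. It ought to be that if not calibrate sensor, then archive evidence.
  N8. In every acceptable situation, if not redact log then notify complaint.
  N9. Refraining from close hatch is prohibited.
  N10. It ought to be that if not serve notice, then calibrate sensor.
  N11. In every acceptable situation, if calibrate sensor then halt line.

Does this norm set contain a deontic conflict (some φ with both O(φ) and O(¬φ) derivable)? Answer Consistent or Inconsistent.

Premises 6 and 8 cover both cases: O(redact_log → notify_complaint) and O(¬redact_log → notify_complaint). Since redact_log ∨ ¬redact_log is a tautology, O(notify_complaint) follows.
Premise 4, O(archive_evidence → ¬notify_complaint), contraposes to O(notify_complaint → ¬archive_evidence); with O(notify_complaint) we get O(¬archive_evidence).
The contrapositive of premise 7 (O(¬calibrate_sensor → archive_evidence)) is O(¬archive_evidence → calibrate_sensor), and O(¬archive_evidence) is already established, so O(calibrate_sensor).
From O(calibrate_sensor) and premise 11, O(calibrate_sensor → halt_line), we obtain O(halt_line).
The contrapositive of premise 2 (O(¬rotate_keys → ¬halt_line)) is O(halt_line → rotate_keys), and O(halt_line) is already established, so O(rotate_keys).
Premise 3, O(inform_credential → ¬rotate_keys), contraposes to O(rotate_keys → ¬inform_credential); with O(rotate_keys) we get O(¬inform_credential).
Applying K to premise 5 (O(¬inform_credential → ¬close_hatch)) and O(¬inform_credential) yields O(¬close_hatch).
However, F(¬close_hatch) at premise 9 amounts to O(close_hatch).
We now have both O(¬close_hatch) and O(close_hatch) — close_hatch is simultaneously obligatory and forbidden, violating the D-axiom.

Inconsistent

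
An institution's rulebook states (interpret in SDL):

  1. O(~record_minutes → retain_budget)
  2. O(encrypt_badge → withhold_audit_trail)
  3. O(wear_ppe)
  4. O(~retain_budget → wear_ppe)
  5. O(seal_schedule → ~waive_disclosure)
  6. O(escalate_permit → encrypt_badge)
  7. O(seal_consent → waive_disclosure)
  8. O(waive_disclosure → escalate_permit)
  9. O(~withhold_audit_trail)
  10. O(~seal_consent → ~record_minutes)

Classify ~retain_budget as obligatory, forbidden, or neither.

Forbidden

Premise 9 states O(~withhold_audit_trail) outright.
Premise 2, O(encrypt_badge → withhold_audit_trail), contraposes to O(~withhold_audit_trail → ~encrypt_badge); with O(~withhold_audit_trail) we get O(~encrypt_badge).
The contrapositive of premise 6 (O(escalate_permit → encrypt_badge)) is O(~encrypt_badge → ~escalate_permit), and O(~encrypt_badge) is already established, so O(~escalate_permit).
Premise 8 is O(waive_disclosure → escalate_permit); contrapositively O(~escalate_permit → ~waive_disclosure). Since O(~escalate_permit) holds, K gives O(~waive_disclosure).
The contrapositive of premise 7 (O(seal_consent → waive_disclosure)) is O(~waive_disclosure → ~seal_consent), and O(~waive_disclosure) is already established, so O(~seal_consent).
With premise 10, O(~seal_consent → ~record_minutes), the K-axiom yields O(~record_minutes).
From O(~record_minutes) and premise 1, O(~record_minutes → retain_budget), we obtain O(retain_budget).
Premises 3, 4, 5 do not contribute to this derivation.
Thus O(retain_budget), which is F(~retain_budget): ~retain_budget is forbidden.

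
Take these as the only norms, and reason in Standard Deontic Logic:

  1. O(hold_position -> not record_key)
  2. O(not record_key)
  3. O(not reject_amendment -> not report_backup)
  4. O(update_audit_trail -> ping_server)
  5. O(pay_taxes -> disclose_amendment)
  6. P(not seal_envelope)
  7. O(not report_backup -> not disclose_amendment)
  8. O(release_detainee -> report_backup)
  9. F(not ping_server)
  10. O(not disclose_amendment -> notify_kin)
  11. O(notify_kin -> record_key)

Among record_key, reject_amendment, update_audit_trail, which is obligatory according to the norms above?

Premise 2 gives O(not record_key).
Premise 11 is O(notify_kin -> record_key); contrapositively O(not record_key -> not notify_kin). Since O(not record_key) holds, K gives O(not notify_kin).
Premise 10 is O(not disclose_amendment -> notify_kin); contrapositively O(not notify_kin -> disclose_amendment). Since O(not notify_kin) holds, K gives O(disclose_amendment).
Premise 7, O(not report_backup -> not disclose_amendment), contraposes to O(disclose_amendment -> report_backup); with O(disclose_amendment) we get O(report_backup).
Premise 3 is O(not reject_amendment -> not report_backup); contrapositively O(report_backup -> reject_amendment). Since O(report_backup) holds, K gives O(reject_amendment).
So O(reject_amendment) holds — reject_amendment is obligatory. None of the other listed options is made obligatory by any chain of premises.

reject_amendment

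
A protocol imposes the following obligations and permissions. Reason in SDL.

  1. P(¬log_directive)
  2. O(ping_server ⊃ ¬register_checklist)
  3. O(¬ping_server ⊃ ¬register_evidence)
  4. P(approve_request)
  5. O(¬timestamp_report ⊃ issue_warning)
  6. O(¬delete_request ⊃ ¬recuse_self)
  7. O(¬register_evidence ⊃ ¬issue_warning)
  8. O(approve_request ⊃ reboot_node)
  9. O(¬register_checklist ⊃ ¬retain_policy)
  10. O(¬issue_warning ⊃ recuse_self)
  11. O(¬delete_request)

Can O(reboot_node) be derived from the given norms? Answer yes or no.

No

Premise 8 is O(approve_request ⊃ reboot_node), but O(approve_request) is not derivable from the premises (the permission P(approve_request) asserts only ¬O(¬approve_request), not O(approve_request)), so it does not yield O(reboot_node).
No other premise forces O(reboot_node). An ideal world satisfying every premise can still have reboot_node false, so O(reboot_node) is not derivable.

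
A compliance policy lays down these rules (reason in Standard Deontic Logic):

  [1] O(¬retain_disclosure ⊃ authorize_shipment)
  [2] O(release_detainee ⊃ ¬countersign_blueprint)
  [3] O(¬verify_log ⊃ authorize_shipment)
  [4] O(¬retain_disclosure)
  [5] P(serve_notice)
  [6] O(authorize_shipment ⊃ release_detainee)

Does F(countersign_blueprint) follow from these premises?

Premise 4 gives O(¬retain_disclosure).
With premise 1, O(¬retain_disclosure ⊃ authorize_shipment), the K-axiom yields O(authorize_shipment).
From O(authorize_shipment) and premise 6, O(authorize_shipment ⊃ release_detainee), we obtain O(release_detainee).
From O(release_detainee) and premise 2, O(release_detainee ⊃ ¬countersign_blueprint), we obtain O(¬countersign_blueprint).
Premises 3, 5 do not contribute to this derivation.
So O(¬countersign_blueprint) holds, i.e. F(countersign_blueprint). The claim follows.

Yes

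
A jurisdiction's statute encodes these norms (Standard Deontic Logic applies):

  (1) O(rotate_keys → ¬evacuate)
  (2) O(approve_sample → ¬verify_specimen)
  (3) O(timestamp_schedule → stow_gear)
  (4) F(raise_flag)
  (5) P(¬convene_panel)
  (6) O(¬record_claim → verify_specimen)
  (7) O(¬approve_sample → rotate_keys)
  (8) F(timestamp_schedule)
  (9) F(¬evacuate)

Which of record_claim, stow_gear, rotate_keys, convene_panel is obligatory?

Premise 9 is F(¬evacuate), i.e. O(evacuate).
The contrapositive of premise 1 (O(rotate_keys → ¬evacuate)) is O(evacuate → ¬rotate_keys), and O(evacuate) is already established, so O(¬rotate_keys).
Premise 7 is O(¬approve_sample → rotate_keys); contrapositively O(¬rotate_keys → approve_sample). Since O(¬rotate_keys) holds, K gives O(approve_sample).
With premise 2, O(approve_sample → ¬verify_specimen), the K-axiom yields O(¬verify_specimen).
Premise 6, O(¬record_claim → verify_specimen), contraposes to O(¬verify_specimen → record_claim); with O(¬verify_specimen) we get O(record_claim).
So O(record_claim) holds — record_claim is obligatory. None of the other listed options is made obligatory by any chain of premises.

record_claim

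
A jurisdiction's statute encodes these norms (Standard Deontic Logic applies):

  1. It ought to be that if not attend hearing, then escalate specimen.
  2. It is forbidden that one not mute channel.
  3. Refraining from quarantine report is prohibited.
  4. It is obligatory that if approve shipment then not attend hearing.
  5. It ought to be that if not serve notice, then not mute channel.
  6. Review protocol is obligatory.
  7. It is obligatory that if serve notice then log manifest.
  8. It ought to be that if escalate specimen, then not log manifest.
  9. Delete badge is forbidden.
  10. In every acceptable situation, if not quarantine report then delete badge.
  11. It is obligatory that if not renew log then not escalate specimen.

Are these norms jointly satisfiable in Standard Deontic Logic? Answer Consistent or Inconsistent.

Consistent

Premise 10 is O(¬quarantine_report → delete_badge), but O(¬quarantine_report) is not derivable from the premises, so it does not yield O(delete_badge).
So O(delete_badge) is not derivable, and the apparent clash with O(¬delete_badge) does not arise.
A world satisfying every obligation exists (e.g. approve_shipment=false, attend_hearing=true, delete_badge=false, escalate_specimen=false, log_manifest=true, mute_channel=true, quarantine_report=true, renew_log=false, review_protocol=true, serve_notice=true); no atom is both obligatory and forbidden, so the set is consistent.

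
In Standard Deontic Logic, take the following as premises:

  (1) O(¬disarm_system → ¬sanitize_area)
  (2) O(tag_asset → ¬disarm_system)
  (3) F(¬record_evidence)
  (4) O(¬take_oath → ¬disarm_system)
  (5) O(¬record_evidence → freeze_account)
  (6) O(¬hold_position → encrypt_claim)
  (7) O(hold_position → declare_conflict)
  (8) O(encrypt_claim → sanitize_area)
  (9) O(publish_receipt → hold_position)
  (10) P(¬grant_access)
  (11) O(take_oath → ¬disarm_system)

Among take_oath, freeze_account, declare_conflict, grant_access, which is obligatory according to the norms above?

declare_conflict

By case analysis on take_oath: premise 11 gives O(take_oath → ¬disarm_system) and premise 4 gives O(¬take_oath → ¬disarm_system), so O(¬disarm_system) either way.
With premise 1, O(¬disarm_system → ¬sanitize_area), the K-axiom yields O(¬sanitize_area).
Premise 8, O(encrypt_claim → sanitize_area), contraposes to O(¬sanitize_area → ¬encrypt_claim); with O(¬sanitize_area) we get O(¬encrypt_claim).
Premise 6 is O(¬hold_position → encrypt_claim); contrapositively O(¬encrypt_claim → hold_position). Since O(¬encrypt_claim) holds, K gives O(hold_position).
Premise 7 is O(hold_position → declare_conflict); since O(hold_position), deontic closure gives O(declare_conflict).
So O(declare_conflict) holds — declare_conflict is obligatory. None of the other listed options is made obligatory by any chain of premises.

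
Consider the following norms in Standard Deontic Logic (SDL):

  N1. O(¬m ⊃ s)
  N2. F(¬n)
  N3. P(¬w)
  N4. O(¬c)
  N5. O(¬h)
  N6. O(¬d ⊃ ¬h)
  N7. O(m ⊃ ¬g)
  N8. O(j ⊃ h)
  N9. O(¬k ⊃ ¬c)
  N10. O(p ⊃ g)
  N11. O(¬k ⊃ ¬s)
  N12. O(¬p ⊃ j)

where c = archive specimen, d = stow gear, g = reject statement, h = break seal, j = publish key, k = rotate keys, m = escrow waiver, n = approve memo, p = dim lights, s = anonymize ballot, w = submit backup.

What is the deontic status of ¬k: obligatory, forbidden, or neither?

From premise 5 we have O(¬h).
Premise 8, O(j ⊃ h), contraposes to O(¬h ⊃ ¬j); with O(¬h) we get O(¬j).
Premise 12 is O(¬p ⊃ j); contrapositively O(¬j ⊃ p). Since O(¬j) holds, K gives O(p).
Premise 10 is O(p ⊃ g); since O(p), deontic closure gives O(g).
Premise 7 is O(m ⊃ ¬g); contrapositively O(g ⊃ ¬m). Since O(g) holds, K gives O(¬m).
From O(¬m) and premise 1, O(¬m ⊃ s), we obtain O(s).
The contrapositive of premise 11 (O(¬k ⊃ ¬s)) is O(s ⊃ k), and O(s) is already established, so O(k).
Premises 2, 3, 4, 6, 9 do not contribute to this derivation.
Thus O(k), which is F(¬k): ¬k is forbidden.

Forbidden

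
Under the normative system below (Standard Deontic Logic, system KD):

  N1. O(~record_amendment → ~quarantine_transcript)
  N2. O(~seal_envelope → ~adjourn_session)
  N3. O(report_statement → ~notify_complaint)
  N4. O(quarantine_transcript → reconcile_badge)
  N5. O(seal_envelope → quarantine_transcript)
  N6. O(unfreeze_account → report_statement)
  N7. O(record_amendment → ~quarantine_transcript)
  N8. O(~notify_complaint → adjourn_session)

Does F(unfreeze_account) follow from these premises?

Yes

By case analysis on ~record_amendment: premise 1 gives O(~record_amendment → ~quarantine_transcript) and premise 7 gives O(record_amendment → ~quarantine_transcript), so O(~quarantine_transcript) either way.
Premise 5 is O(seal_envelope → quarantine_transcript); contrapositively O(~quarantine_transcript → ~seal_envelope). Since O(~quarantine_transcript) holds, K gives O(~seal_envelope).
From O(~seal_envelope) and premise 2, O(~seal_envelope → ~adjourn_session), we obtain O(~adjourn_session).
Premise 8 is O(~notify_complaint → adjourn_session); contrapositively O(~adjourn_session → notify_complaint). Since O(~adjourn_session) holds, K gives O(notify_complaint).
Premise 3, O(report_statement → ~notify_complaint), contraposes to O(notify_complaint → ~report_statement); with O(notify_complaint) we get O(~report_statement).
Premise 6 is O(unfreeze_account → report_statement); contrapositively O(~report_statement → ~unfreeze_account). Since O(~report_statement) holds, K gives O(~unfreeze_account).
Premise 4 does not contribute to this derivation.
So O(~unfreeze_account) holds, i.e. F(unfreeze_account). The claim follows.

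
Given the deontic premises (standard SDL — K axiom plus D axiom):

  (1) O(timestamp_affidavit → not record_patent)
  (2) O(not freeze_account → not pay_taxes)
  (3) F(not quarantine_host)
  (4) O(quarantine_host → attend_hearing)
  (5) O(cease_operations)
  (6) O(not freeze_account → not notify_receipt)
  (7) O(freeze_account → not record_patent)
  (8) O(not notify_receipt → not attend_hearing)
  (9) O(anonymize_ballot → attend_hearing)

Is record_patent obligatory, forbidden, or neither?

Premise 3 is F(not quarantine_host), i.e. O(quarantine_host).
Premise 4 is O(quarantine_host → attend_hearing); since O(quarantine_host), deontic closure gives O(attend_hearing).
Premise 8, O(not notify_receipt → not attend_hearing), contraposes to O(attend_hearing → notify_receipt); with O(attend_hearing) we get O(notify_receipt).
The contrapositive of premise 6 (O(not freeze_account → not notify_receipt)) is O(notify_receipt → freeze_account), and O(notify_receipt) is already established, so O(freeze_account).
From O(freeze_account) and premise 7, O(freeze_account → not record_patent), we obtain O(not record_patent).
Premises 1, 2, 5, 9 do not contribute to this derivation.
Thus O(not record_patent), which is F(record_patent): record_patent is forbidden.

Forbidden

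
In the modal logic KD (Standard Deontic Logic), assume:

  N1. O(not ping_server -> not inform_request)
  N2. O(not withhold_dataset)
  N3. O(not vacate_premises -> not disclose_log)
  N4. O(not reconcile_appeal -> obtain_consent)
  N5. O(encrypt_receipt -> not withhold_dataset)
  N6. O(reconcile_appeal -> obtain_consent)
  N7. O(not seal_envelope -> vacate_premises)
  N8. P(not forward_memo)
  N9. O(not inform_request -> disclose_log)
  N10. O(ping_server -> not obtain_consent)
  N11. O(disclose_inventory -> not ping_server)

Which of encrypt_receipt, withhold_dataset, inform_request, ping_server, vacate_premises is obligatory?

Premises 6 and 4 cover both cases: O(reconcile_appeal -> obtain_consent) and O(not reconcile_appeal -> obtain_consent). Since reconcile_appeal ∨ not reconcile_appeal is a tautology, O(obtain_consent) follows.
Premise 10, O(ping_server -> not obtain_consent), contraposes to O(obtain_consent -> not ping_server); with O(obtain_consent) we get O(not ping_server).
Premise 1 is O(not ping_server -> not inform_request); since O(not ping_server), deontic closure gives O(not inform_request).
Premise 9 is O(not inform_request -> disclose_log); since O(not inform_request), deontic closure gives O(disclose_log).
Premise 3, O(not vacate_premises -> not disclose_log), contraposes to O(disclose_log -> vacate_premises); with O(disclose_log) we get O(vacate_premises).
So O(vacate_premises) holds — vacate_premises is obligatory. None of the other listed options is made obligatory by any chain of premises.

vacate_premises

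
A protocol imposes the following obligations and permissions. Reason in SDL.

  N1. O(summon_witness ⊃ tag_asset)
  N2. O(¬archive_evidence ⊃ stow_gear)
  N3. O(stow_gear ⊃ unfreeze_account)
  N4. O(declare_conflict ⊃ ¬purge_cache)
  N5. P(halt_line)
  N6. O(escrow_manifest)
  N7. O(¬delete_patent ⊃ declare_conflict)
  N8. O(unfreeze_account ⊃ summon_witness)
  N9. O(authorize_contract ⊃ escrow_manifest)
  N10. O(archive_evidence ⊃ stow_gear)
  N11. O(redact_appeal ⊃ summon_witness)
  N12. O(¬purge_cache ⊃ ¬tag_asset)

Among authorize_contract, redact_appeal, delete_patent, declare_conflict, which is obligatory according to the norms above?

delete_patent

Premises 10 and 2 are O(archive_evidence ⊃ stow_gear) and O(¬archive_evidence ⊃ stow_gear); every ideal world satisfies archive_evidence or ¬archive_evidence, so in either case stow_gear holds — hence O(stow_gear).
With premise 3, O(stow_gear ⊃ unfreeze_account), the K-axiom yields O(unfreeze_account).
With premise 8, O(unfreeze_account ⊃ summon_witness), the K-axiom yields O(summon_witness).
Applying K to premise 1 (O(summon_witness ⊃ tag_asset)) and O(summon_witness) yields O(tag_asset).
The contrapositive of premise 12 (O(¬purge_cache ⊃ ¬tag_asset)) is O(tag_asset ⊃ purge_cache), and O(tag_asset) is already established, so O(purge_cache).
Premise 4 is O(declare_conflict ⊃ ¬purge_cache); contrapositively O(purge_cache ⊃ ¬declare_conflict). Since O(purge_cache) holds, K gives O(¬declare_conflict).
The contrapositive of premise 7 (O(¬delete_patent ⊃ declare_conflict)) is O(¬declare_conflict ⊃ delete_patent), and O(¬declare_conflict) is already established, so O(delete_patent).
So O(delete_patent) holds — delete_patent is obligatory. None of the other listed options is made obligatory by any chain of premises.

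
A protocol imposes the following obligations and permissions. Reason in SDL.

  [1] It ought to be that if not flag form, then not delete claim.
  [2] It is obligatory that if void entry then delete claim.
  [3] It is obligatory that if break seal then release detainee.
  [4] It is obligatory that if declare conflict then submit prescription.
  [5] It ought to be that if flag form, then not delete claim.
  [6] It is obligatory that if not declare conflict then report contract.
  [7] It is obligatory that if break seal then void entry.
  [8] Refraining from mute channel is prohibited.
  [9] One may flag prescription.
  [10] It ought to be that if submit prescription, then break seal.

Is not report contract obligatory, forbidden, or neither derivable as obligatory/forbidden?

Forbidden

By case analysis on ¬flag_form: premise 1 gives O(¬flag_form → ¬delete_claim) and premise 5 gives O(flag_form → ¬delete_claim), so O(¬delete_claim) either way.
Premise 2 is O(void_entry → delete_claim); contrapositively O(¬delete_claim → ¬void_entry). Since O(¬delete_claim) holds, K gives O(¬void_entry).
The contrapositive of premise 7 (O(break_seal → void_entry)) is O(¬void_entry → ¬break_seal), and O(¬void_entry) is already established, so O(¬break_seal).
Premise 10, O(submit_prescription → break_seal), contraposes to O(¬break_seal → ¬submit_prescription); with O(¬break_seal) we get O(¬submit_prescription).
Premise 4, O(declare_conflict → submit_prescription), contraposes to O(¬submit_prescription → ¬declare_conflict); with O(¬submit_prescription) we get O(¬declare_conflict).
Applying K to premise 6 (O(¬declare_conflict → report_contract)) and O(¬declare_conflict) yields O(report_contract).
Premises 3, 8, 9 do not contribute to this derivation.
Thus O(report_contract), which is F(¬report_contract): ¬report_contract is forbidden.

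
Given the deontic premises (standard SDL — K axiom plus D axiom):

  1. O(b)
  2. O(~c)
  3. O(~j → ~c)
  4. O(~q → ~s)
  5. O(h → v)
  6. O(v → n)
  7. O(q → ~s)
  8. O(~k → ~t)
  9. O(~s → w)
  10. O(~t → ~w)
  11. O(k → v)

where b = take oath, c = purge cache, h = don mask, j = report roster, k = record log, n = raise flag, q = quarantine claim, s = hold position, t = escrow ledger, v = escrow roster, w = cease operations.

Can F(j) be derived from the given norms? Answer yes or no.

No

Premise 3 is O(~j → ~c); even if O(~c) held, inferring O(~j) would be affirming the consequent — invalid.
No other premise forces O(~j). An ideal world satisfying every premise can still have j true, so F(j) is not derivable.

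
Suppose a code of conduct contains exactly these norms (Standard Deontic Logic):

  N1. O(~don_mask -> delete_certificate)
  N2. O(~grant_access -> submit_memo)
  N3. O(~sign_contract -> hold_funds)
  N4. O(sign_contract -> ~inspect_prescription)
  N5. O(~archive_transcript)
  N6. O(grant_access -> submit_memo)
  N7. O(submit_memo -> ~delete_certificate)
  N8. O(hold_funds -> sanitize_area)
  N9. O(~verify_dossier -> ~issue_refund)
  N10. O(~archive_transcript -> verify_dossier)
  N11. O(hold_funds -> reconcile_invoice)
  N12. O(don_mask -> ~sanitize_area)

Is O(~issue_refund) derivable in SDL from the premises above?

Premise 9 is O(~verify_dossier -> ~issue_refund), but O(~verify_dossier) is not derivable from the premises, so it does not yield O(~issue_refund).
No other premise forces O(~issue_refund). An ideal world satisfying every premise can still have ~issue_refund false, so O(~issue_refund) is not derivable.

No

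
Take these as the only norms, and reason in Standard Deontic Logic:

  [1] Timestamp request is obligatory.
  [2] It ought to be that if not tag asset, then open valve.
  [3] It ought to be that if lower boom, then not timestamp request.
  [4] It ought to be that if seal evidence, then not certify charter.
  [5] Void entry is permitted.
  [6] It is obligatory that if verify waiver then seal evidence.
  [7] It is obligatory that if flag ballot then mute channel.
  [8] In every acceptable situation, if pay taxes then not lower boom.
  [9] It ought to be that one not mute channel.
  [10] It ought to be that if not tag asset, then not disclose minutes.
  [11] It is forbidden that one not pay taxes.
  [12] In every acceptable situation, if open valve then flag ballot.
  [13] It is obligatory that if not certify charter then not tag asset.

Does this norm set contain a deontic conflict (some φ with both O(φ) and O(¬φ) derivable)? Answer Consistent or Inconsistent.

Consistent

Premise 3 is O(lower_boom → ¬timestamp_request), but O(lower_boom) is not derivable from the premises, so it does not yield O(¬timestamp_request).
So O(¬timestamp_request) is not derivable, and the apparent clash with O(timestamp_request) does not arise.
A world satisfying every obligation exists (e.g. certify_charter=true, disclose_minutes=false, flag_ballot=false, lower_boom=false, mute_channel=false, open_valve=false, pay_taxes=true, seal_evidence=false, tag_asset=true, timestamp_request=true, verify_waiver=false, void_entry=false); no atom is both obligatory and forbidden, so the set is consistent.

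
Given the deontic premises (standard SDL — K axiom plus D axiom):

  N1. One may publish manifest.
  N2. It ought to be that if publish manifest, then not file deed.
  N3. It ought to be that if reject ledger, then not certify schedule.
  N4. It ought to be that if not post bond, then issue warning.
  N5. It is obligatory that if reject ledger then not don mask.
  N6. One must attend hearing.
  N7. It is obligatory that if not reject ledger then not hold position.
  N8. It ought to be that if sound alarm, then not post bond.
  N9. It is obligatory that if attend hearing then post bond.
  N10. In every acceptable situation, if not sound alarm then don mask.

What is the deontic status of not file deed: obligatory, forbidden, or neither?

Neither

Premise 2 is O(publish_manifest → ¬file_deed), but O(publish_manifest) is not derivable from the premises (the permission P(publish_manifest) asserts only ¬O(¬publish_manifest), not O(publish_manifest)), so it does not yield O(¬file_deed).
No premise or chain of K-axiom applications forces O(¬file_deed), and none forces O(file_deed). So ¬file_deed is neither obligatory nor forbidden under these norms.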